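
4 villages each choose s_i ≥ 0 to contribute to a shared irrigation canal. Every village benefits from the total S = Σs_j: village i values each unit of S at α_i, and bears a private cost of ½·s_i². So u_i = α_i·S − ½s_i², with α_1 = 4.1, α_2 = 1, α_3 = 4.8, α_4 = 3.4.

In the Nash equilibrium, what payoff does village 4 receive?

Village i's FOC: ∂u_i/∂s_i = α_i − s_i = 0, so s_i* = α_i.
NE contributions = (4.1, 1, 4.8, 3.4); S = 13.3.
u_4 = α_4·S − ½·(s_4)² = 3.4·13.3 − ½·3.4² = 39.44.

39.44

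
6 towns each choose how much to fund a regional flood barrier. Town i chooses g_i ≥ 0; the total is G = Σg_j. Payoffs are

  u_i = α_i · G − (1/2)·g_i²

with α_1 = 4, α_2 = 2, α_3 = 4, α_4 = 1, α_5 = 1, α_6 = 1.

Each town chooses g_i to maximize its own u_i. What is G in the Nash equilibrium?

Town i's FOC: ∂u_i/∂g_i = α_i − g_i = 0, so g_i* = α_i.
NE contributions = (4, 2, 4, 1, 1, 1); G = 13.

13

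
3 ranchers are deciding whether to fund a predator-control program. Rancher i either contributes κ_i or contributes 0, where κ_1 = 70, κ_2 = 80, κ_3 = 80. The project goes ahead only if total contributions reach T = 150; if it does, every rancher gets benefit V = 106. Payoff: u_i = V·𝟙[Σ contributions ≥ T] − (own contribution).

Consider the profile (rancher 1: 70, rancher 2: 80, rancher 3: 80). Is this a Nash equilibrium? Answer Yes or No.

No

Total = 230 ≥ 150: provided.
Rancher 1 (pledges 70, payoff 36): dropping to 0 → total 160, payoff 106. Profitable deviation.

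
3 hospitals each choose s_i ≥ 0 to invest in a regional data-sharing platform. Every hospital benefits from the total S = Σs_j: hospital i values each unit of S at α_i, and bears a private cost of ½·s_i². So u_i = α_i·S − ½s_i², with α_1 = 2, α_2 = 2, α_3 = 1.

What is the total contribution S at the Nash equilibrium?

Hospital i's FOC: ∂u_i/∂s_i = α_i − s_i = 0, so s_i* = α_i.
NE contributions = (2, 2, 1); S = 5.

5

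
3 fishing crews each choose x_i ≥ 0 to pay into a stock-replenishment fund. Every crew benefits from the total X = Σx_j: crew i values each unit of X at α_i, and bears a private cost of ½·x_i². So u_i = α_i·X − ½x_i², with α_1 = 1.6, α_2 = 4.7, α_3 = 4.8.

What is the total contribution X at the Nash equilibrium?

11.1

Crew i's FOC: ∂u_i/∂x_i = α_i − x_i = 0, so x_i* = α_i.
NE contributions = (1.6, 4.7, 4.8); X = 11.1.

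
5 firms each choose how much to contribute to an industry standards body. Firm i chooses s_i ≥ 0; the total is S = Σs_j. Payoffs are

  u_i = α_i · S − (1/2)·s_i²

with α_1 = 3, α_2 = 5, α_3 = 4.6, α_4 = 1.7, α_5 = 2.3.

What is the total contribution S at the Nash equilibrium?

Firm i's FOC: ∂u_i/∂s_i = α_i − s_i = 0, so s_i* = α_i.
NE contributions = (3, 5, 4.6, 1.7, 2.3); S = 16.6.

16.6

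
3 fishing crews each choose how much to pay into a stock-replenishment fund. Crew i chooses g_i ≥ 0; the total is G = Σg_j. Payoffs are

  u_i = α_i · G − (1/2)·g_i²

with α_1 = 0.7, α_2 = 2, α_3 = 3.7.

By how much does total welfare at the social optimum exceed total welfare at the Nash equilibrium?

29.57

Crew i's FOC: ∂u_i/∂g_i = α_i − g_i = 0, so g_i* = α_i.
NE contributions = (0.7, 2, 3.7); G = 6.4.
W^NE = (Σα)·G − ½Σα_i² = 6.4² − ½·18.18 = 31.87.
Planner sets g_i = Σα_j = 6.4 for every i, so G^SO = 3·6.4 = 19.2.
W^SO = (Σα)·G^SO − ½·3·(Σα)² = (3/2)·6.4² = 61.44.
Deadweight loss = W^SO − W^NE = 29.57.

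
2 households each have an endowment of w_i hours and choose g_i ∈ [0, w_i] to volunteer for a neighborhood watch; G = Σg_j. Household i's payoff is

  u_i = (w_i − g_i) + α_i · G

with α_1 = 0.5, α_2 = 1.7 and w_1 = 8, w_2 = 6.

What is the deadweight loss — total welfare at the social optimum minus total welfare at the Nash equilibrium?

∂u_i/∂g_i = α_i − 1, so household i contributes w_i if α_i > 1, else 0.
α_i > 1 for i ∈ {2}; NE contributions (0, 6), G = 6.
W^NE = Σw_i − G^NE + (Σα_i)·G^NE = 14 + 1.2·6 = 21.2.
Planner: ∂(Σu_j)/∂g_i = Σα_j − 1 = 1.2 > 0, so everyone contributes w_i; G^SO = 14, W^SO = 14 + 1.2·14 = 30.8.
Deadweight loss = 9.6.

9.6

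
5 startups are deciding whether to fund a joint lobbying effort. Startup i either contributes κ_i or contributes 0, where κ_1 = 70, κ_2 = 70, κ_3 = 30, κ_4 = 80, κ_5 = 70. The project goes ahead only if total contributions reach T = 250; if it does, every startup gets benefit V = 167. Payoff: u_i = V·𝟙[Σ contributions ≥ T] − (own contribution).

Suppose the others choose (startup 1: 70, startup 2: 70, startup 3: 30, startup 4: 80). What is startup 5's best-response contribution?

0

Others' total = 250 ≥ 250; contributing adds cost 70 for no extra benefit.
Best response: 0.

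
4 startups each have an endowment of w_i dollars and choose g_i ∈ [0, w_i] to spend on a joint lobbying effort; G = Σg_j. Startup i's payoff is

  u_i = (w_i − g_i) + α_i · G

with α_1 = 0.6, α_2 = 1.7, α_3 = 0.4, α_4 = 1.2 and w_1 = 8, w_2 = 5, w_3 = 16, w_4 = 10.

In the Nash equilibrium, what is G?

15

∂u_i/∂g_i = α_i − 1, so startup i contributes w_i if α_i > 1, else 0.
α_i > 1 for i ∈ {2, 4}; NE contributions (0, 5, 0, 10), G = 15.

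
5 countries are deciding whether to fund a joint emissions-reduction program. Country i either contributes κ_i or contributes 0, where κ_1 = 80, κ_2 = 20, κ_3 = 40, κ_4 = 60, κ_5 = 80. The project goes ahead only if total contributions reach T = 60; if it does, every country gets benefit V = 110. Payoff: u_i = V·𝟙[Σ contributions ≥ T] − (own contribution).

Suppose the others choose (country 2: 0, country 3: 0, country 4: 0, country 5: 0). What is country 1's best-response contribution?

Others' total = 0. Contributing 80 brings total to 80 ≥ 60: gain V − κ_1 = 30.
Best response: 80.

80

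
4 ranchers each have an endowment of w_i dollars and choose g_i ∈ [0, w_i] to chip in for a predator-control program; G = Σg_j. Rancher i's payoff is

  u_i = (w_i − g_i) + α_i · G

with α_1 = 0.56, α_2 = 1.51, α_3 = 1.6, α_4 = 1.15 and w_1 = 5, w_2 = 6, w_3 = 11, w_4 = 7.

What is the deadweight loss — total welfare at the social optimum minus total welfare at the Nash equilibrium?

19.1

∂u_i/∂g_i = α_i − 1, so rancher i contributes w_i if α_i > 1, else 0.
α_i > 1 for i ∈ {2, 3, 4}; NE contributions (0, 6, 11, 7), G = 24.
W^NE = Σw_i − G^NE + (Σα_i)·G^NE = 29 + 3.82·24 = 120.68.
Planner: ∂(Σu_j)/∂g_i = Σα_j − 1 = 3.82 > 0, so everyone contributes w_i; G^SO = 29, W^SO = 29 + 3.82·29 = 139.78.
Deadweight loss = 19.1.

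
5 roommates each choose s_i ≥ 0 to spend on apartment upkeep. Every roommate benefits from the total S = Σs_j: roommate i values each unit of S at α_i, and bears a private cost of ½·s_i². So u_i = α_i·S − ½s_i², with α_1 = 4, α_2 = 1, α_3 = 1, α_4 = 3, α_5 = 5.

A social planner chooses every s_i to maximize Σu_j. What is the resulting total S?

Planner FOC: ∂(Σu_j)/∂s_i = (Σα_j) − s_i = 0, so s_i^SO = Σα_j = 14 for every i; S^SO = 70.

70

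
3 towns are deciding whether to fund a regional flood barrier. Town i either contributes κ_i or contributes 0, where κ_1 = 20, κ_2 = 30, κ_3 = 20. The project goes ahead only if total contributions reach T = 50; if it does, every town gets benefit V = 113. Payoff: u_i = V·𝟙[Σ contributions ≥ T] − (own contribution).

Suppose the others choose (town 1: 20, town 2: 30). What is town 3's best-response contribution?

Others' total = 50 ≥ 50; contributing adds cost 20 for no extra benefit.
Best response: 0.

0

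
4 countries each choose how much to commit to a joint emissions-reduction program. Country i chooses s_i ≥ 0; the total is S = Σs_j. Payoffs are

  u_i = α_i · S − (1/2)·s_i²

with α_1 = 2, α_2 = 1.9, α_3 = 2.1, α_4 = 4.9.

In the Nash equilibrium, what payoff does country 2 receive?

Country i's FOC: ∂u_i/∂s_i = α_i − s_i = 0, so s_i* = α_i.
NE contributions = (2, 1.9, 2.1, 4.9); S = 10.9.
u_2 = α_2·S − ½·(s_2)² = 1.9·10.9 − ½·1.9² = 18.905.

18.905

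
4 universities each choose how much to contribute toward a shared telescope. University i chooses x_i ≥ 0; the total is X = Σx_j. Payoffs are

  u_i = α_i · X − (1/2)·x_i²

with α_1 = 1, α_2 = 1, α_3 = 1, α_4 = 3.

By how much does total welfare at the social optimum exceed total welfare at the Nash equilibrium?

42

University i's FOC: ∂u_i/∂x_i = α_i − x_i = 0, so x_i* = α_i.
NE contributions = (1, 1, 1, 3); X = 6.
W^NE = (Σα)·X − ½Σα_i² = 6² − ½·12 = 30.
Planner sets x_i = Σα_j = 6 for every i, so X^SO = 4·6 = 24.
W^SO = (Σα)·X^SO − ½·4·(Σα)² = (4/2)·6² = 72.
Deadweight loss = W^SO − W^NE = 42.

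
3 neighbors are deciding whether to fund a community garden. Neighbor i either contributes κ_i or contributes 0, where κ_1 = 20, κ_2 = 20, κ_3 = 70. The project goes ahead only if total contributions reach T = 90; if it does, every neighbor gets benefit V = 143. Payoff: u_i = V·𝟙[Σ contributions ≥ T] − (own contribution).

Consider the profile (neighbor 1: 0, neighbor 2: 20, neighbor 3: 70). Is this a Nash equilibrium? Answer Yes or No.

Total = 90 ≥ 90: provided.
Neighbor 1 (pledges 0, payoff 143): pledging 20 → total 110, payoff 123. No gain.
Neighbor 2 (pledges 20, payoff 123): dropping to 0 → total 70, payoff 0. No gain.
Neighbor 3 (pledges 70, payoff 73): dropping to 0 → total 20, payoff 0. No gain.

Yes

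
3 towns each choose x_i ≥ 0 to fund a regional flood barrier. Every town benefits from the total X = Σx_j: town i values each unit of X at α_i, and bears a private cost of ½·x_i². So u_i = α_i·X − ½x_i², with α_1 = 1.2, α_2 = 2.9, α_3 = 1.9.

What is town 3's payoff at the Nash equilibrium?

9.595

Town i's FOC: ∂u_i/∂x_i = α_i − x_i = 0, so x_i* = α_i.
NE contributions = (1.2, 2.9, 1.9); X = 6.
u_3 = α_3·X − ½·(x_3)² = 1.9·6 − ½·1.9² = 9.595.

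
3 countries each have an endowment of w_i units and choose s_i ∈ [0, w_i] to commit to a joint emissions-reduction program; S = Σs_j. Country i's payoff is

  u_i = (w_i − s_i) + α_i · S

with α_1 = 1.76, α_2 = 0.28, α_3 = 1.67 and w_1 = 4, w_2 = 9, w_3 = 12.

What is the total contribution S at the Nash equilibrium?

∂u_i/∂s_i = α_i − 1, so country i contributes w_i if α_i > 1, else 0.
α_i > 1 for i ∈ {1, 3}; NE contributions (4, 0, 12), S = 16.

16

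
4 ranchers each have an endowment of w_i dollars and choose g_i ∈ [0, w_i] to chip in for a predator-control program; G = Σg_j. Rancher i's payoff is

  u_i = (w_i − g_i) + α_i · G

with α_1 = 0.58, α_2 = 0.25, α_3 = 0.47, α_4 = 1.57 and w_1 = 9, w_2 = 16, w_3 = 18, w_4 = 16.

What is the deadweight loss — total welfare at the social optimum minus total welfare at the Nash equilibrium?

80.41

∂u_i/∂g_i = α_i − 1, so rancher i contributes w_i if α_i > 1, else 0.
α_i > 1 for i ∈ {4}; NE contributions (0, 0, 0, 16), G = 16.
W^NE = Σw_i − G^NE + (Σα_i)·G^NE = 59 + 1.87·16 = 88.92.
Planner: ∂(Σu_j)/∂g_i = Σα_j − 1 = 1.87 > 0, so everyone contributes w_i; G^SO = 59, W^SO = 59 + 1.87·59 = 169.33.
Deadweight loss = 80.41.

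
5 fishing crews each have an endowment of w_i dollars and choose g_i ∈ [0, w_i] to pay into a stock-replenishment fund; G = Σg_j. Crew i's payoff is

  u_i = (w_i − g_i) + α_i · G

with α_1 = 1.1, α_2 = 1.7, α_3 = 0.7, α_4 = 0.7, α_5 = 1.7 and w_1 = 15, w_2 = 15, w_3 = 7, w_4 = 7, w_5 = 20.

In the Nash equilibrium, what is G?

50

∂u_i/∂g_i = α_i − 1, so crew i contributes w_i if α_i > 1, else 0.
α_i > 1 for i ∈ {1, 2, 5}; NE contributions (15, 15, 0, 0, 20), G = 50.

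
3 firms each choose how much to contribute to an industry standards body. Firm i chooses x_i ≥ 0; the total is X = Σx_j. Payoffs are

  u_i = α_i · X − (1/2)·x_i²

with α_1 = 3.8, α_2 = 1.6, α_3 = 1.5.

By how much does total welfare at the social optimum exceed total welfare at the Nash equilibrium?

Firm i's FOC: ∂u_i/∂x_i = α_i − x_i = 0, so x_i* = α_i.
NE contributions = (3.8, 1.6, 1.5); X = 6.9.
W^NE = (Σα)·X − ½Σα_i² = 6.9² − ½·19.25 = 37.985.
Planner sets x_i = Σα_j = 6.9 for every i, so X^SO = 3·6.9 = 20.7.
W^SO = (Σα)·X^SO − ½·3·(Σα)² = (3/2)·6.9² = 71.415.
Deadweight loss = W^SO − W^NE = 33.43.

33.43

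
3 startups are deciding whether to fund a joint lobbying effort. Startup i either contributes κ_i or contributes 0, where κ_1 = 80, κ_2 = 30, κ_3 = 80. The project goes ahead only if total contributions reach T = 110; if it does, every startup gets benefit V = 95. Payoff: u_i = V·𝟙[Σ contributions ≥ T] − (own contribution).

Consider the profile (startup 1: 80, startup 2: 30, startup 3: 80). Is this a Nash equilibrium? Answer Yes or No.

Total = 190 ≥ 110: provided.
Startup 1 (pledges 80, payoff 15): dropping to 0 → total 110, payoff 95. Profitable deviation.

No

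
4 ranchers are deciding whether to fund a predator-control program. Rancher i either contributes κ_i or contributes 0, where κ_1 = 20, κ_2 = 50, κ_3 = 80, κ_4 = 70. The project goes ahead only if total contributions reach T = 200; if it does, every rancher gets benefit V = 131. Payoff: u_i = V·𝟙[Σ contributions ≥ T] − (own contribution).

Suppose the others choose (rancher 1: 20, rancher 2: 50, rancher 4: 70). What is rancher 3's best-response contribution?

Others' total = 140. Contributing 80 brings total to 220 ≥ 200: gain V − κ_3 = 51.
Best response: 80.

80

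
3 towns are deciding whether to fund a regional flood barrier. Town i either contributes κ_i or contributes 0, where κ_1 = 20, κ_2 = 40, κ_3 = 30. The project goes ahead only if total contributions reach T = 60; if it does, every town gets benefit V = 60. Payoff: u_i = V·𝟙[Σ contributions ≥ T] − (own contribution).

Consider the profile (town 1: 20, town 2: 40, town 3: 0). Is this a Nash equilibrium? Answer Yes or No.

Total = 60 ≥ 60: provided.
Town 1 (pledges 20, payoff 40): dropping to 0 → total 40, payoff 0. No gain.
Town 2 (pledges 40, payoff 20): dropping to 0 → total 20, payoff 0. No gain.
Town 3 (pledges 0, payoff 60): pledging 30 → total 90, payoff 30. No gain.

Yes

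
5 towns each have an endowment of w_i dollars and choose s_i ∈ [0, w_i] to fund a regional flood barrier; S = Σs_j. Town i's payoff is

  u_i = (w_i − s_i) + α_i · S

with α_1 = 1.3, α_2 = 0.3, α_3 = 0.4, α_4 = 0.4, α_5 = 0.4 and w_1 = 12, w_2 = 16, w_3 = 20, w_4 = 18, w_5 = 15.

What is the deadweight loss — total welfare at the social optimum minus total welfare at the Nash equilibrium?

∂u_i/∂s_i = α_i − 1, so town i contributes w_i if α_i > 1, else 0.
α_i > 1 for i ∈ {1}; NE contributions (12, 0, 0, 0, 0), S = 12.
W^NE = Σw_i − S^NE + (Σα_i)·S^NE = 81 + 1.8·12 = 102.6.
Planner: ∂(Σu_j)/∂s_i = Σα_j − 1 = 1.8 > 0, so everyone contributes w_i; S^SO = 81, W^SO = 81 + 1.8·81 = 226.8.
Deadweight loss = 124.2.

124.2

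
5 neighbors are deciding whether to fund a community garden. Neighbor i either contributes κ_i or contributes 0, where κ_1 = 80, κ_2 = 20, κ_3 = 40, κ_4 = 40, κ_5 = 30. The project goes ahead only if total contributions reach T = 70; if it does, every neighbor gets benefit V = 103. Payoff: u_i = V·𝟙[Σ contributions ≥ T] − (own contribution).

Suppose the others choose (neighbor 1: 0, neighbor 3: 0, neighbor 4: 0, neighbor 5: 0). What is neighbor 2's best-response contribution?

Others' total = 0. Even contributing 20 gives 20 < 70: no benefit either way.
Best response: 0.

0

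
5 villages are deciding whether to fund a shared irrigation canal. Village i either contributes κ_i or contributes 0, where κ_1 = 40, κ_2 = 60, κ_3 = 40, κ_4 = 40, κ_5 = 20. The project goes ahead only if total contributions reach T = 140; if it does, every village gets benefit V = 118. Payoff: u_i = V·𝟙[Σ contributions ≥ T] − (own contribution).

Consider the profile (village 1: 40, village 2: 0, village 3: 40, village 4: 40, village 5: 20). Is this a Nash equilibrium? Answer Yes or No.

Yes

Total = 140 ≥ 140: provided.
Village 1 (pledges 40, payoff 78): dropping to 0 → total 100, payoff 0. No gain.
Village 2 (pledges 0, payoff 118): pledging 60 → total 200, payoff 58. No gain.
Village 3 (pledges 40, payoff 78): dropping to 0 → total 100, payoff 0. No gain.
Village 4 (pledges 40, payoff 78): dropping to 0 → total 100, payoff 0. No gain.
Village 5 (pledges 20, payoff 98): dropping to 0 → total 120, payoff 0. No gain.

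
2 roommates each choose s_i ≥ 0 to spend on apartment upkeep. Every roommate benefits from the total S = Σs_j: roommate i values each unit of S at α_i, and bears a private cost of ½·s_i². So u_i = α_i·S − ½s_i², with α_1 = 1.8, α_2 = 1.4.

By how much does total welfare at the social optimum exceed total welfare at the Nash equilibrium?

Roommate i's FOC: ∂u_i/∂s_i = α_i − s_i = 0, so s_i* = α_i.
NE contributions = (1.8, 1.4); S = 3.2.
W^NE = (Σα)·S − ½Σα_i² = 3.2² − ½·5.2 = 7.64.
Planner sets s_i = Σα_j = 3.2 for every i, so S^SO = 2·3.2 = 6.4.
W^SO = (Σα)·S^SO − ½·2·(Σα)² = (2/2)·3.2² = 10.24.
Deadweight loss = W^SO − W^NE = 2.6.

2.6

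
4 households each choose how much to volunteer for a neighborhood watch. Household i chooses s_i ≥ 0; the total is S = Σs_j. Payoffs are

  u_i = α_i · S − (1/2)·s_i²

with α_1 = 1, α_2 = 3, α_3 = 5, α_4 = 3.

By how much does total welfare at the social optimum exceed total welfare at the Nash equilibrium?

166

Household i's FOC: ∂u_i/∂s_i = α_i − s_i = 0, so s_i* = α_i.
NE contributions = (1, 3, 5, 3); S = 12.
W^NE = (Σα)·S − ½Σα_i² = 12² − ½·44 = 122.
Planner sets s_i = Σα_j = 12 for every i, so S^SO = 4·12 = 48.
W^SO = (Σα)·S^SO − ½·4·(Σα)² = (4/2)·12² = 288.
Deadweight loss = W^SO − W^NE = 166.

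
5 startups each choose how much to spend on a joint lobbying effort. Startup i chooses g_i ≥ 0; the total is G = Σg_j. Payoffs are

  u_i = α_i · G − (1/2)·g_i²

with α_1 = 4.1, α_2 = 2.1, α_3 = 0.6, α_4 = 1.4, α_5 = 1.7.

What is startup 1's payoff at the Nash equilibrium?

32.185

Startup i's FOC: ∂u_i/∂g_i = α_i − g_i = 0, so g_i* = α_i.
NE contributions = (4.1, 2.1, 0.6, 1.4, 1.7); G = 9.9.
u_1 = α_1·G − ½·(g_1)² = 4.1·9.9 − ½·4.1² = 32.185.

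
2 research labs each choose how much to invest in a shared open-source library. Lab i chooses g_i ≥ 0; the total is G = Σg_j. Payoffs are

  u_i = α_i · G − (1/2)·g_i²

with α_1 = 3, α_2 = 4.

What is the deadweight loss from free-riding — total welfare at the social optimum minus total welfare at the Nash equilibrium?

12.5

Lab i's FOC: ∂u_i/∂g_i = α_i − g_i = 0, so g_i* = α_i.
NE contributions = (3, 4); G = 7.
W^NE = (Σα)·G − ½Σα_i² = 7² − ½·25 = 36.5.
Planner sets g_i = Σα_j = 7 for every i, so G^SO = 2·7 = 14.
W^SO = (Σα)·G^SO − ½·2·(Σα)² = (2/2)·7² = 49.
Deadweight loss = W^SO − W^NE = 12.5.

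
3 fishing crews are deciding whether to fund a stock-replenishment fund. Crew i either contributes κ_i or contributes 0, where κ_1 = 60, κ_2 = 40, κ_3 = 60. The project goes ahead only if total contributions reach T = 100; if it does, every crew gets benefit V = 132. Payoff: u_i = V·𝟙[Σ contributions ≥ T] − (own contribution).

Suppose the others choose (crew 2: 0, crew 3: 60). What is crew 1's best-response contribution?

60

Others' total = 60. Contributing 60 brings total to 120 ≥ 100: gain V − κ_1 = 72.
Best response: 60.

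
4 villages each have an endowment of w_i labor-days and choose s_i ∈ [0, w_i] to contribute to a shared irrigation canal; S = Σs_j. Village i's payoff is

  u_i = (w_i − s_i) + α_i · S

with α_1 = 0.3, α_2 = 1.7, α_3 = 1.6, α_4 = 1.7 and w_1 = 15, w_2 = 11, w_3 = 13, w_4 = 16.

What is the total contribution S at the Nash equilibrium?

40

∂u_i/∂s_i = α_i − 1, so village i contributes w_i if α_i > 1, else 0.
α_i > 1 for i ∈ {2, 3, 4}; NE contributions (0, 11, 13, 16), S = 40.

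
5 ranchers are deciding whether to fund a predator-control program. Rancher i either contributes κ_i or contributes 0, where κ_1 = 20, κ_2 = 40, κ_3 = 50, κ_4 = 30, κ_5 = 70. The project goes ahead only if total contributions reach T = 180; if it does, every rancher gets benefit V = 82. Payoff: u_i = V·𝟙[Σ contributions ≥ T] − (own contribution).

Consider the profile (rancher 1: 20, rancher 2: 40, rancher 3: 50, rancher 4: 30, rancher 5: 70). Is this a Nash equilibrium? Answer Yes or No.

Total = 210 ≥ 180: provided.
Rancher 1 (pledges 20, payoff 62): dropping to 0 → total 190, payoff 82. Profitable deviation.

No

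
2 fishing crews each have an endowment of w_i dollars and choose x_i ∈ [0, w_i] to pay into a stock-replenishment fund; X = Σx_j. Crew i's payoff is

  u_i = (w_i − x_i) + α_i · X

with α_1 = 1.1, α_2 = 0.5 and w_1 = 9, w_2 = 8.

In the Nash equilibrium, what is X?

9

∂u_i/∂x_i = α_i − 1, so crew i contributes w_i if α_i > 1, else 0.
α_i > 1 for i ∈ {1}; NE contributions (9, 0), X = 9.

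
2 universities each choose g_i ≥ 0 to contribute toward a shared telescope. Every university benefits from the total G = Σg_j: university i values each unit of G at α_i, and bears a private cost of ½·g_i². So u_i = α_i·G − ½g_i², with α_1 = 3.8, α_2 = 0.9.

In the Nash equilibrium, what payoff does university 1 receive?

10.64

University i's FOC: ∂u_i/∂g_i = α_i − g_i = 0, so g_i* = α_i.
NE contributions = (3.8, 0.9); G = 4.7.
u_1 = α_1·G − ½·(g_1)² = 3.8·4.7 − ½·3.8² = 10.64.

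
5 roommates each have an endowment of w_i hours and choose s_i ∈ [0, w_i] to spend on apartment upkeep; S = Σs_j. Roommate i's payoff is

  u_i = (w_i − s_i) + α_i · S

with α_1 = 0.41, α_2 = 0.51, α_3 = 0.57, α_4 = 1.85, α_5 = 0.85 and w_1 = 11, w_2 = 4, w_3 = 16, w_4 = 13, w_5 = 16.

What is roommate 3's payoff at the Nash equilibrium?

23.41

∂u_i/∂s_i = α_i − 1, so roommate i contributes w_i if α_i > 1, else 0.
α_i > 1 for i ∈ {4}; NE contributions (0, 0, 0, 13, 0), S = 13.
u_3 = (16 − 0) + 0.57·13 = 23.41.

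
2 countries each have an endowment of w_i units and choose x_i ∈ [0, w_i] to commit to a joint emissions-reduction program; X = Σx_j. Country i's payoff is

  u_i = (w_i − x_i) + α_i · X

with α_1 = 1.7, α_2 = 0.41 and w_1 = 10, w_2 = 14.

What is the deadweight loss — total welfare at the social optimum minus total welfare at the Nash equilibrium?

∂u_i/∂x_i = α_i − 1, so country i contributes w_i if α_i > 1, else 0.
α_i > 1 for i ∈ {1}; NE contributions (10, 0), X = 10.
W^NE = Σw_i − X^NE + (Σα_i)·X^NE = 24 + 1.11·10 = 35.1.
Planner: ∂(Σu_j)/∂x_i = Σα_j − 1 = 1.11 > 0, so everyone contributes w_i; X^SO = 24, W^SO = 24 + 1.11·24 = 50.64.
Deadweight loss = 15.54.

15.54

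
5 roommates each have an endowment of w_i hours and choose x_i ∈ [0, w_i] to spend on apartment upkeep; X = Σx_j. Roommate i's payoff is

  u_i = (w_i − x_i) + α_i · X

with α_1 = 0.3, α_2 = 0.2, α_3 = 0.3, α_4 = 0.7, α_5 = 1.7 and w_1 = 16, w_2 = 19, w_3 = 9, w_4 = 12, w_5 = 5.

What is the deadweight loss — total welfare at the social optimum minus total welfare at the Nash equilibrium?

∂u_i/∂x_i = α_i − 1, so roommate i contributes w_i if α_i > 1, else 0.
α_i > 1 for i ∈ {5}; NE contributions (0, 0, 0, 0, 5), X = 5.
W^NE = Σw_i − X^NE + (Σα_i)·X^NE = 61 + 2.2·5 = 72.
Planner: ∂(Σu_j)/∂x_i = Σα_j − 1 = 2.2 > 0, so everyone contributes w_i; X^SO = 61, W^SO = 61 + 2.2·61 = 195.2.
Deadweight loss = 123.2.

123.2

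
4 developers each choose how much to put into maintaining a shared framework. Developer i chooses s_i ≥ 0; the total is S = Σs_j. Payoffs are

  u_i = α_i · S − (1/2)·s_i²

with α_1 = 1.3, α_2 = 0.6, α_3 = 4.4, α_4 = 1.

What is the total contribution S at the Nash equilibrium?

Developer i's FOC: ∂u_i/∂s_i = α_i − s_i = 0, so s_i* = α_i.
NE contributions = (1.3, 0.6, 4.4, 1); S = 7.3.

7.3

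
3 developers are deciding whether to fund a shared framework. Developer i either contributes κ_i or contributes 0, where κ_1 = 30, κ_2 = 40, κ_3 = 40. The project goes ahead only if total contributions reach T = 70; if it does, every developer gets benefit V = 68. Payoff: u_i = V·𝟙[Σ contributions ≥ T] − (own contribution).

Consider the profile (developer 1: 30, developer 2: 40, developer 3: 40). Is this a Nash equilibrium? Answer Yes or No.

No

Total = 110 ≥ 70: provided.
Developer 1 (pledges 30, payoff 38): dropping to 0 → total 80, payoff 68. Profitable deviation.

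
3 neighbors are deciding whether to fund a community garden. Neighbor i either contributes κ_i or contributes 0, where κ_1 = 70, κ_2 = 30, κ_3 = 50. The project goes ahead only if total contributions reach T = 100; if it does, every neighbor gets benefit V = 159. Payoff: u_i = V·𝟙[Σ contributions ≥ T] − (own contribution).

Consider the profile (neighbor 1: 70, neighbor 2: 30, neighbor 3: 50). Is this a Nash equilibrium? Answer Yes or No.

No

Total = 150 ≥ 100: provided.
Neighbor 1 (pledges 70, payoff 89): dropping to 0 → total 80, payoff 0. No gain.
Neighbor 2 (pledges 30, payoff 129): dropping to 0 → total 120, payoff 159. Profitable deviation.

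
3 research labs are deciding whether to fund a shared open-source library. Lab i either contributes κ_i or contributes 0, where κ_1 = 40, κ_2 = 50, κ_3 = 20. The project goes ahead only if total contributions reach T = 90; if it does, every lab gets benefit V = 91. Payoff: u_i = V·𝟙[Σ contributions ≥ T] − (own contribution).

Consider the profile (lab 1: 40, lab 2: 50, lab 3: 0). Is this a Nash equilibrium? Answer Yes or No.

Yes

Total = 90 ≥ 90: provided.
Lab 1 (pledges 40, payoff 51): dropping to 0 → total 50, payoff 0. No gain.
Lab 2 (pledges 50, payoff 41): dropping to 0 → total 40, payoff 0. No gain.
Lab 3 (pledges 0, payoff 91): pledging 20 → total 110, payoff 71. No gain.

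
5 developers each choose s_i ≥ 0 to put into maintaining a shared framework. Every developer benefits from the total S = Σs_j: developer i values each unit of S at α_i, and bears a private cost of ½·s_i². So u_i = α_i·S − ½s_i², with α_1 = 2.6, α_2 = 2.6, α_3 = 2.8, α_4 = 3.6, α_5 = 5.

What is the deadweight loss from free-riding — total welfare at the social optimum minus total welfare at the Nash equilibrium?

Developer i's FOC: ∂u_i/∂s_i = α_i − s_i = 0, so s_i* = α_i.
NE contributions = (2.6, 2.6, 2.8, 3.6, 5); S = 16.6.
W^NE = (Σα)·S − ½Σα_i² = 16.6² − ½·59.32 = 245.9.
Planner sets s_i = Σα_j = 16.6 for every i, so S^SO = 5·16.6 = 83.
W^SO = (Σα)·S^SO − ½·5·(Σα)² = (5/2)·16.6² = 688.9.
Deadweight loss = W^SO − W^NE = 443.

443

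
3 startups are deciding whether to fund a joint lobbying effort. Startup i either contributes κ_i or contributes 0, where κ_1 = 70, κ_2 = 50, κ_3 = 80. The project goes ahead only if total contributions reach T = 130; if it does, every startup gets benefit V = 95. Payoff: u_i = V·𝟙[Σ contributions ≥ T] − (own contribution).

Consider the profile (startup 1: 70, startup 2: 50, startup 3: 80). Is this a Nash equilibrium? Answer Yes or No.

Total = 200 ≥ 130: provided.
Startup 1 (pledges 70, payoff 25): dropping to 0 → total 130, payoff 95. Profitable deviation.

No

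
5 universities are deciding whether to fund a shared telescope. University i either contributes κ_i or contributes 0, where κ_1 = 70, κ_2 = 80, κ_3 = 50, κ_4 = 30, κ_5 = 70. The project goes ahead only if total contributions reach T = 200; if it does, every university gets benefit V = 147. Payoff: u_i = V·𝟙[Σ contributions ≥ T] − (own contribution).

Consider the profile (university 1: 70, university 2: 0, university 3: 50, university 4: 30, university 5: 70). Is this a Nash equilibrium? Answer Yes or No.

Total = 220 ≥ 200: provided.
University 1 (pledges 70, payoff 77): dropping to 0 → total 150, payoff 0. No gain.
University 2 (pledges 0, payoff 147): pledging 80 → total 300, payoff 67. No gain.
University 3 (pledges 50, payoff 97): dropping to 0 → total 170, payoff 0. No gain.
University 4 (pledges 30, payoff 117): dropping to 0 → total 190, payoff 0. No gain.
University 5 (pledges 70, payoff 77): dropping to 0 → total 150, payoff 0. No gain.

Yes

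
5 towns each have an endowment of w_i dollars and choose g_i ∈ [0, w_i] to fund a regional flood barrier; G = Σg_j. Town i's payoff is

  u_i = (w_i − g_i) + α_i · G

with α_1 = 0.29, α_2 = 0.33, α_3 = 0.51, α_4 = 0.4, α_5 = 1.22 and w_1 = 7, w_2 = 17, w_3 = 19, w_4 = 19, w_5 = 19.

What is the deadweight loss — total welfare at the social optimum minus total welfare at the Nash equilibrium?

∂u_i/∂g_i = α_i − 1, so town i contributes w_i if α_i > 1, else 0.
α_i > 1 for i ∈ {5}; NE contributions (0, 0, 0, 0, 19), G = 19.
W^NE = Σw_i − G^NE + (Σα_i)·G^NE = 81 + 1.75·19 = 114.25.
Planner: ∂(Σu_j)/∂g_i = Σα_j − 1 = 1.75 > 0, so everyone contributes w_i; G^SO = 81, W^SO = 81 + 1.75·81 = 222.75.
Deadweight loss = 108.5.

108.5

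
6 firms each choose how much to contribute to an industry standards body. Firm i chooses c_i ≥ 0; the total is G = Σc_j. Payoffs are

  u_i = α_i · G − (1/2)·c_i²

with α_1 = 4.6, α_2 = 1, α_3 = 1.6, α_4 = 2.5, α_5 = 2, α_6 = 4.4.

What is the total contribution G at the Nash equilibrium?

Firm i's FOC: ∂u_i/∂c_i = α_i − c_i = 0, so c_i* = α_i.
NE contributions = (4.6, 1, 1.6, 2.5, 2, 4.4); G = 16.1.

16.1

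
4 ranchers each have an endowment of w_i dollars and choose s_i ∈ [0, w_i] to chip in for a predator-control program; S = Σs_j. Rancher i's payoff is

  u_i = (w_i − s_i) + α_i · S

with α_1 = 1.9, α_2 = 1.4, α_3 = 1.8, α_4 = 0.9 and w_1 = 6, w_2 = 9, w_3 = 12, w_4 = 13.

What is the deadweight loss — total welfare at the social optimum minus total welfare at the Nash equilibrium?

∂u_i/∂s_i = α_i − 1, so rancher i contributes w_i if α_i > 1, else 0.
α_i > 1 for i ∈ {1, 2, 3}; NE contributions (6, 9, 12, 0), S = 27.
W^NE = Σw_i − S^NE + (Σα_i)·S^NE = 40 + 5·27 = 175.
Planner: ∂(Σu_j)/∂s_i = Σα_j − 1 = 5 > 0, so everyone contributes w_i; S^SO = 40, W^SO = 40 + 5·40 = 240.
Deadweight loss = 65.

65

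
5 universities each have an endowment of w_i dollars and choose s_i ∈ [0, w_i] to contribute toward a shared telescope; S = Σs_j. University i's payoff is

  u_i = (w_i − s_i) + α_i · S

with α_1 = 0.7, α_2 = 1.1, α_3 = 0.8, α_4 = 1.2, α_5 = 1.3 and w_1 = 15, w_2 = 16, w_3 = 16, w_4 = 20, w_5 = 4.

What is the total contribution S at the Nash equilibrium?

∂u_i/∂s_i = α_i − 1, so university i contributes w_i if α_i > 1, else 0.
α_i > 1 for i ∈ {2, 4, 5}; NE contributions (0, 16, 0, 20, 4), S = 40.

40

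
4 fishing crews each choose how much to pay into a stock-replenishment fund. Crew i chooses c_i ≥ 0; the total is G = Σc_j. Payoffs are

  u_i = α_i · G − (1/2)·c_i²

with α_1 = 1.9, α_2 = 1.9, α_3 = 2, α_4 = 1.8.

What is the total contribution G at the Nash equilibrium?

7.6

Crew i's FOC: ∂u_i/∂c_i = α_i − c_i = 0, so c_i* = α_i.
NE contributions = (1.9, 1.9, 2, 1.8); G = 7.6.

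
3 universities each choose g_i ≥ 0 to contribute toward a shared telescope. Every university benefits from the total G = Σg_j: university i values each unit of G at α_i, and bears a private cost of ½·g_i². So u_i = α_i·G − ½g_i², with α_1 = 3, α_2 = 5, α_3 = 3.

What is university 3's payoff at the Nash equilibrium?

University i's FOC: ∂u_i/∂g_i = α_i − g_i = 0, so g_i* = α_i.
NE contributions = (3, 5, 3); G = 11.
u_3 = α_3·G − ½·(g_3)² = 3·11 − ½·3² = 28.5.

28.5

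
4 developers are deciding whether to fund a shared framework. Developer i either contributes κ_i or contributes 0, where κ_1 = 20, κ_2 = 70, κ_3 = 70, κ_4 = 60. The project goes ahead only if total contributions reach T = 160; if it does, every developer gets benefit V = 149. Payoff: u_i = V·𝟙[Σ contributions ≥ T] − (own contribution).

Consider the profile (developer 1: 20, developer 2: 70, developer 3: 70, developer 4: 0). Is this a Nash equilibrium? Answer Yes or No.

Total = 160 ≥ 160: provided.
Developer 1 (pledges 20, payoff 129): dropping to 0 → total 140, payoff 0. No gain.
Developer 2 (pledges 70, payoff 79): dropping to 0 → total 90, payoff 0. No gain.
Developer 3 (pledges 70, payoff 79): dropping to 0 → total 90, payoff 0. No gain.
Developer 4 (pledges 0, payoff 149): pledging 60 → total 220, payoff 89. No gain.

Yes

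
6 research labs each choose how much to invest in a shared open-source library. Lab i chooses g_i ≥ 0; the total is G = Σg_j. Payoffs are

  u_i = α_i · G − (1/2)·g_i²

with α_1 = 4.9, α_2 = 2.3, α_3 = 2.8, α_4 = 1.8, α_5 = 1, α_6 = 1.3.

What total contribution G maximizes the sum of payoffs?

84.6

Planner FOC: ∂(Σu_j)/∂g_i = (Σα_j) − g_i = 0, so g_i^SO = Σα_j = 14.1 for every i; G^SO = 84.6.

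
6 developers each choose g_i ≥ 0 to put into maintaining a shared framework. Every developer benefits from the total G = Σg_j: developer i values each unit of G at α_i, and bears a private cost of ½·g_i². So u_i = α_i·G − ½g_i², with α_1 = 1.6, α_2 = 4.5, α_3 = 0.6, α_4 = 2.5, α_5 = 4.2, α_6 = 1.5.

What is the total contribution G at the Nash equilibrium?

14.9

Developer i's FOC: ∂u_i/∂g_i = α_i − g_i = 0, so g_i* = α_i.
NE contributions = (1.6, 4.5, 0.6, 2.5, 4.2, 1.5); G = 14.9.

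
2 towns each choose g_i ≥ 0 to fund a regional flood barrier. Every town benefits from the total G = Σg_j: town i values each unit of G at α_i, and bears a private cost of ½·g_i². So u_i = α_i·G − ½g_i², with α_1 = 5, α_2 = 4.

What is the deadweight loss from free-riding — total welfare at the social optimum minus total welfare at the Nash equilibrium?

20.5

Town i's FOC: ∂u_i/∂g_i = α_i − g_i = 0, so g_i* = α_i.
NE contributions = (5, 4); G = 9.
W^NE = (Σα)·G − ½Σα_i² = 9² − ½·41 = 60.5.
Planner sets g_i = Σα_j = 9 for every i, so G^SO = 2·9 = 18.
W^SO = (Σα)·G^SO − ½·2·(Σα)² = (2/2)·9² = 81.
Deadweight loss = W^SO − W^NE = 20.5.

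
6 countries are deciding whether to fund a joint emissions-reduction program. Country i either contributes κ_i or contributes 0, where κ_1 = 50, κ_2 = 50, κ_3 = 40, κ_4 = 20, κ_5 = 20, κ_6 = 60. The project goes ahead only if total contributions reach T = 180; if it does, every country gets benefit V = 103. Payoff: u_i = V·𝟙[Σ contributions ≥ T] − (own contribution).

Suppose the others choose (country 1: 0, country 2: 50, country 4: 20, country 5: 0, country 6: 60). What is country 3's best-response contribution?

Others' total = 130. Even contributing 40 gives 170 < 180: no benefit either way.
Best response: 0.

0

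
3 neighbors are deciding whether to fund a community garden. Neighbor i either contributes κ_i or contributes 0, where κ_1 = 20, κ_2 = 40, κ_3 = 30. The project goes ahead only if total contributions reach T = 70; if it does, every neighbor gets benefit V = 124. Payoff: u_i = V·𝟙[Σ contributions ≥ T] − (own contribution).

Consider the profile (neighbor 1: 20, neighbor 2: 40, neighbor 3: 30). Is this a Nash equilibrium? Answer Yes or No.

Total = 90 ≥ 70: provided.
Neighbor 1 (pledges 20, payoff 104): dropping to 0 → total 70, payoff 124. Profitable deviation.

No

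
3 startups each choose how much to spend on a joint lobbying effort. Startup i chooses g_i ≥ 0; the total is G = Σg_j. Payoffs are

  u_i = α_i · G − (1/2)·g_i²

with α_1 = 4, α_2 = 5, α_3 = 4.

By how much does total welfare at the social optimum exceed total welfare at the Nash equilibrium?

113

Startup i's FOC: ∂u_i/∂g_i = α_i − g_i = 0, so g_i* = α_i.
NE contributions = (4, 5, 4); G = 13.
W^NE = (Σα)·G − ½Σα_i² = 13² − ½·57 = 140.5.
Planner sets g_i = Σα_j = 13 for every i, so G^SO = 3·13 = 39.
W^SO = (Σα)·G^SO − ½·3·(Σα)² = (3/2)·13² = 253.5.
Deadweight loss = W^SO − W^NE = 113.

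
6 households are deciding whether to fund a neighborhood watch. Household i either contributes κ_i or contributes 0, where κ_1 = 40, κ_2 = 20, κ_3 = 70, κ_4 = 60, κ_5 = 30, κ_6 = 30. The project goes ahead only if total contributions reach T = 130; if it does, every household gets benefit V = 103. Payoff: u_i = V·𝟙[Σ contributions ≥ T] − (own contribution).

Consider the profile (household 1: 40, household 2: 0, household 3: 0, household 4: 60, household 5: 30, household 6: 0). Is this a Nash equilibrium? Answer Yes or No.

Yes

Total = 130 ≥ 130: provided.
Household 1 (pledges 40, payoff 63): dropping to 0 → total 90, payoff 0. No gain.
Household 2 (pledges 0, payoff 103): pledging 20 → total 150, payoff 83. No gain.
Household 3 (pledges 0, payoff 103): pledging 70 → total 200, payoff 33. No gain.
Household 4 (pledges 60, payoff 43): dropping to 0 → total 70, payoff 0. No gain.
Household 5 (pledges 30, payoff 73): dropping to 0 → total 100, payoff 0. No gain.
Household 6 (pledges 0, payoff 103): pledging 30 → total 160, payoff 73. No gain.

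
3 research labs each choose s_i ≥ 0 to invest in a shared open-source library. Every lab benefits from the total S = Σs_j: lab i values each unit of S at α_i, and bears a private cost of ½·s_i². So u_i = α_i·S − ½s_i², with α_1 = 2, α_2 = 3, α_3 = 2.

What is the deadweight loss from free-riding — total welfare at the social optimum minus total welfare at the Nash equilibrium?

33

Lab i's FOC: ∂u_i/∂s_i = α_i − s_i = 0, so s_i* = α_i.
NE contributions = (2, 3, 2); S = 7.
W^NE = (Σα)·S − ½Σα_i² = 7² − ½·17 = 40.5.
Planner sets s_i = Σα_j = 7 for every i, so S^SO = 3·7 = 21.
W^SO = (Σα)·S^SO − ½·3·(Σα)² = (3/2)·7² = 73.5.
Deadweight loss = W^SO − W^NE = 33.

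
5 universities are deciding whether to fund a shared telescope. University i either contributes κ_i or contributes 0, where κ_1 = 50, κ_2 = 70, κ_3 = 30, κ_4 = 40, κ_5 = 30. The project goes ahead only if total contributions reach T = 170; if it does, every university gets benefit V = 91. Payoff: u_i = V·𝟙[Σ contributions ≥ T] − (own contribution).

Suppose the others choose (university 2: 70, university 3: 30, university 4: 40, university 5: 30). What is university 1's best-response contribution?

Others' total = 170 ≥ 170; contributing adds cost 50 for no extra benefit.
Best response: 0.

0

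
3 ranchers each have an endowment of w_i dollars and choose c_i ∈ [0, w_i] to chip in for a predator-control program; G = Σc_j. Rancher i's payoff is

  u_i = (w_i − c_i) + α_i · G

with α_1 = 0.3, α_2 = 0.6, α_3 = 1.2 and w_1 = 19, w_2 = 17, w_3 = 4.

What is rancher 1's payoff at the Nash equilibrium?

∂u_i/∂c_i = α_i − 1, so rancher i contributes w_i if α_i > 1, else 0.
α_i > 1 for i ∈ {3}; NE contributions (0, 0, 4), G = 4.
u_1 = (19 − 0) + 0.3·4 = 20.2.

20.2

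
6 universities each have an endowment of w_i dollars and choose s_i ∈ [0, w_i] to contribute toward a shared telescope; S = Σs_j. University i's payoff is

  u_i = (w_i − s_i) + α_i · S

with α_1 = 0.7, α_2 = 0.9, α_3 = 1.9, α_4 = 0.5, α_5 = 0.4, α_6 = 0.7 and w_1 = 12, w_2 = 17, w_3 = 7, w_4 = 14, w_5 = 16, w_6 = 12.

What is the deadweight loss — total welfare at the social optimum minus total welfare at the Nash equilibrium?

∂u_i/∂s_i = α_i − 1, so university i contributes w_i if α_i > 1, else 0.
α_i > 1 for i ∈ {3}; NE contributions (0, 0, 7, 0, 0, 0), S = 7.
W^NE = Σw_i − S^NE + (Σα_i)·S^NE = 78 + 4.1·7 = 106.7.
Planner: ∂(Σu_j)/∂s_i = Σα_j − 1 = 4.1 > 0, so everyone contributes w_i; S^SO = 78, W^SO = 78 + 4.1·78 = 397.8.
Deadweight loss = 291.1.

291.1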